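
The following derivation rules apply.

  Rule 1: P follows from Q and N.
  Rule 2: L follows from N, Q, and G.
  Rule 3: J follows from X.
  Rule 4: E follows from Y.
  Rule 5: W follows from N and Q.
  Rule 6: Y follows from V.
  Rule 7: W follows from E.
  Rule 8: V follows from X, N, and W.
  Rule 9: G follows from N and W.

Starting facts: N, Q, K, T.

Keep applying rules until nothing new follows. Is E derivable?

No

E would need Y (Rule 4), but Y is never established.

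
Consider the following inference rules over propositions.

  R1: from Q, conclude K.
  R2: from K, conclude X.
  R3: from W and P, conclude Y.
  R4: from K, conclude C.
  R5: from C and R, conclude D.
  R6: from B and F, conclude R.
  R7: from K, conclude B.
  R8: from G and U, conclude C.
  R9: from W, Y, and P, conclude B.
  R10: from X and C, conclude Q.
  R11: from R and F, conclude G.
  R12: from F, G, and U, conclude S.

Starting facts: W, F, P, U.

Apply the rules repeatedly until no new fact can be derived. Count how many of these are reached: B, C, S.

From W and P, R3 gives Y.
From W, Y, and P, R9 gives B.
From B and F, R6 gives R.
From R and F, R11 gives G.
F, G, and U hold, so S follows (R12).
G and U hold, so C follows (R8).
B: reached.
C: reached.
S: reached.
All 3 are reached.

3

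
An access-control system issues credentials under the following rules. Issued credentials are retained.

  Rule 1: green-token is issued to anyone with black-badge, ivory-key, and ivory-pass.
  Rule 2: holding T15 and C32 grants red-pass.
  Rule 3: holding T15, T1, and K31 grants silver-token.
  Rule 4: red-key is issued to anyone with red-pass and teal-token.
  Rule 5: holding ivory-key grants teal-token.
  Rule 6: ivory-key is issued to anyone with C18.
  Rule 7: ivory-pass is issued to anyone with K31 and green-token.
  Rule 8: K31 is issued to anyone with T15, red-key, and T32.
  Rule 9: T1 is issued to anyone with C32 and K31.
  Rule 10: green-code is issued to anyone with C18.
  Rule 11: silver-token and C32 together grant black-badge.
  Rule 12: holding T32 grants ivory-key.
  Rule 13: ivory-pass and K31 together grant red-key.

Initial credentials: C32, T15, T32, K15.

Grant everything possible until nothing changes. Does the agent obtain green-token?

No

green-token would need black-badge, ivory-key, and ivory-pass (Rule 1), but ivory-pass is never granted.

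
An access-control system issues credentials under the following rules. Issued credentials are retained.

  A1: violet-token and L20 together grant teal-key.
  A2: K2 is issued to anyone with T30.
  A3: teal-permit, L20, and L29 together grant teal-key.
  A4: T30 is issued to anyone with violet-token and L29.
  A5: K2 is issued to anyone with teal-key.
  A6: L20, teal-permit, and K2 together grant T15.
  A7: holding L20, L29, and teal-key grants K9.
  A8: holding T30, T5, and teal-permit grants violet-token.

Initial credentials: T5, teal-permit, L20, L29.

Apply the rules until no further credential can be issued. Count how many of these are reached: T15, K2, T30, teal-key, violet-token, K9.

Holding teal-permit, L20, and L29 grants teal-key (A3).
Holding L20, L29, and teal-key grants K9 (A7).
Holding teal-key grants K2 (A5).
Holding L20, teal-permit, and K2 grants T15 (A6).
T15: reached.
K2: reached.
T30 would need violet-token and L29 (A4), but violet-token is never granted.
teal-key: reached.
violet-token would need T30, T5, and teal-permit (A8), but T30 is never granted.
K9: reached.
Reached: T15, K2, teal-key, and K9 — 4 of the 6.

4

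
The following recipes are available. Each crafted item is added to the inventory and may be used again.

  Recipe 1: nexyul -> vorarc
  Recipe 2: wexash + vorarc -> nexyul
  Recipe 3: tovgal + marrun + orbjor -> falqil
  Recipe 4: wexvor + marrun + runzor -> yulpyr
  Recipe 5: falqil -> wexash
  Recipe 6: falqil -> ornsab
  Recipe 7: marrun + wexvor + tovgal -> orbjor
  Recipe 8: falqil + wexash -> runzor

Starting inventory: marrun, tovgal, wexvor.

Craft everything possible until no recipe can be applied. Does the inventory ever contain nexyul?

No

nexyul would need wexash and vorarc (Recipe 2), but vorarc is never obtained.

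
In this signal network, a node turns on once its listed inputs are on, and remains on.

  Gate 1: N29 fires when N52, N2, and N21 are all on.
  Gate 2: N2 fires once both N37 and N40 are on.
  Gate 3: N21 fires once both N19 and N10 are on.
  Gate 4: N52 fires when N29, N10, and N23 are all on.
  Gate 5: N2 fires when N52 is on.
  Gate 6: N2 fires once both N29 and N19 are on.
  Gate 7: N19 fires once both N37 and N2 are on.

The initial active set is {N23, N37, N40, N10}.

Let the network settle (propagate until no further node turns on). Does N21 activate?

N37 and N40 are on, so N2 fires (Gate 2).
N37 and N2 are on, so N19 fires (Gate 7).
N19 and N10 are on, so N21 fires (Gate 3).

Yes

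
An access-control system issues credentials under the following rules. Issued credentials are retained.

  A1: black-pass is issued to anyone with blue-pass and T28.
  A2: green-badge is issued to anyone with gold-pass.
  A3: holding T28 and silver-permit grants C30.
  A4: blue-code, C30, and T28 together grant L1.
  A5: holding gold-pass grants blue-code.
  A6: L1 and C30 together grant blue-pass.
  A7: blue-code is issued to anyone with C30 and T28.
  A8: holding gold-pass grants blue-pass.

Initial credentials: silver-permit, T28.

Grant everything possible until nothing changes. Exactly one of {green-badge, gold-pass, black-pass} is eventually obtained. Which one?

black-pass

Holding T28 and silver-permit grants C30 (A3).
Holding C30 and T28 grants blue-code (A7).
Holding blue-code, C30, and T28 grants L1 (A4).
Holding L1 and C30 grants blue-pass (A6).
Holding blue-pass and T28 grants black-pass (A1).
green-badge would need gold-pass (A2), but gold-pass is never granted. No rule produces gold-pass, and it is not given.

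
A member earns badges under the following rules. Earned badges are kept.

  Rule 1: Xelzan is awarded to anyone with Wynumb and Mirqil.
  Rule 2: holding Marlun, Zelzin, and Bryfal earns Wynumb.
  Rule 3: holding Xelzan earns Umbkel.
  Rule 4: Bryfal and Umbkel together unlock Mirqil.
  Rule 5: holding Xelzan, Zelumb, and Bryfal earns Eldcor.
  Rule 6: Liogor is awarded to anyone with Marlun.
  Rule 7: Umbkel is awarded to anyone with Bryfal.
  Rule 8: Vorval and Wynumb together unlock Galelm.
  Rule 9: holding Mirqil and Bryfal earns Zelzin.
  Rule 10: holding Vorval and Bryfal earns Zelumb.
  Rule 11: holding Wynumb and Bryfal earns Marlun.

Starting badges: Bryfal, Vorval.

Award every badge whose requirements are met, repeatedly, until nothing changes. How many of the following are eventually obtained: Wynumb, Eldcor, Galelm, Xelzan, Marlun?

0

Wynumb would need Marlun, Zelzin, and Bryfal (Rule 2), but Marlun is never earned.
Eldcor would need Xelzan, Zelumb, and Bryfal (Rule 5), but Xelzan is never earned.
Galelm would need Vorval and Wynumb (Rule 8), but Wynumb is never earned.
Xelzan would need Wynumb and Mirqil (Rule 1), but Wynumb is never earned.
Marlun would need Wynumb and Bryfal (Rule 11), but Wynumb is never earned.
None of the 5 are reached.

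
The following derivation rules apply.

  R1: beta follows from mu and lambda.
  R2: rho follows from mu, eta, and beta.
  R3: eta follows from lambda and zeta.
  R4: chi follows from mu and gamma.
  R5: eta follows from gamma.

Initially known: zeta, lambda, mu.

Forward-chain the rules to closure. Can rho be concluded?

Yes

From mu and lambda, R1 gives beta.
lambda and zeta hold, so eta follows (R3).
From mu, eta, and beta, R2 gives rho.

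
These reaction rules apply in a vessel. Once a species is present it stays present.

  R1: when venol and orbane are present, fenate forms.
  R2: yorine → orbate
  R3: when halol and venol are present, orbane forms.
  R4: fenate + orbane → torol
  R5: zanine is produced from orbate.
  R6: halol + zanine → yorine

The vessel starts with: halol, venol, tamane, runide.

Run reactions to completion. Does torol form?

Yes

halol and venol present → orbane forms (R3).
venol and orbane present → fenate forms (R1).
fenate and orbane present → torol forms (R4).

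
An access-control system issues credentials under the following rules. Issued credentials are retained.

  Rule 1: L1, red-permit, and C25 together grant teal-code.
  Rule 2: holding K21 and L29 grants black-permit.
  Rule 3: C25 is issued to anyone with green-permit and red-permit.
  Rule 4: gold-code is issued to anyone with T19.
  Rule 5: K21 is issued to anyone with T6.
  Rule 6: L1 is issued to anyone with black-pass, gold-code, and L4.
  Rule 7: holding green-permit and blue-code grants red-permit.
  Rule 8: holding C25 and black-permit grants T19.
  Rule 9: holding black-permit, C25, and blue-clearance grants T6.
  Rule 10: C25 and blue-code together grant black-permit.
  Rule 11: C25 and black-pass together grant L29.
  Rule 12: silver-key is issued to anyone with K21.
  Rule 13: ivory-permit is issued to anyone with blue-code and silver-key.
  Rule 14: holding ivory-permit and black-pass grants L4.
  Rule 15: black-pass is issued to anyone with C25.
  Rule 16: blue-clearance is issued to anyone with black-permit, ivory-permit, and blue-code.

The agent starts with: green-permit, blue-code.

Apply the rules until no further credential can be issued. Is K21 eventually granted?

No

K21 would need T6 (Rule 5), but T6 is never granted.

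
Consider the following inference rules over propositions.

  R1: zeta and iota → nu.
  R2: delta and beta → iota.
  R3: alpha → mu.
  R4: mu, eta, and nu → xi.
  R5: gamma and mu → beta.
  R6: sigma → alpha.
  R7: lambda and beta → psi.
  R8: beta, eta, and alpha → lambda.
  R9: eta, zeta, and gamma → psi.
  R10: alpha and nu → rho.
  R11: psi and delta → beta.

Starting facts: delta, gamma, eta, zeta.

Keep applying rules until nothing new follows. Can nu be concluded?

Yes

From eta, zeta, and gamma, R9 gives psi.
psi and delta hold, so beta follows (R11).
From delta and beta, R2 gives iota.
zeta and iota hold, so nu follows (R1).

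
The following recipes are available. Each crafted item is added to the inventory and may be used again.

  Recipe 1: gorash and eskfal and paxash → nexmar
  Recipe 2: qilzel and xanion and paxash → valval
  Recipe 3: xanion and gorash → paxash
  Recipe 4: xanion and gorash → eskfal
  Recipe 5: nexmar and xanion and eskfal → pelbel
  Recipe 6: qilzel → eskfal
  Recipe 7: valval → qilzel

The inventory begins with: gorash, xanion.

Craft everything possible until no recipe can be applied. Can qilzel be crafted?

qilzel would need valval (Recipe 7), but valval is never obtained.

No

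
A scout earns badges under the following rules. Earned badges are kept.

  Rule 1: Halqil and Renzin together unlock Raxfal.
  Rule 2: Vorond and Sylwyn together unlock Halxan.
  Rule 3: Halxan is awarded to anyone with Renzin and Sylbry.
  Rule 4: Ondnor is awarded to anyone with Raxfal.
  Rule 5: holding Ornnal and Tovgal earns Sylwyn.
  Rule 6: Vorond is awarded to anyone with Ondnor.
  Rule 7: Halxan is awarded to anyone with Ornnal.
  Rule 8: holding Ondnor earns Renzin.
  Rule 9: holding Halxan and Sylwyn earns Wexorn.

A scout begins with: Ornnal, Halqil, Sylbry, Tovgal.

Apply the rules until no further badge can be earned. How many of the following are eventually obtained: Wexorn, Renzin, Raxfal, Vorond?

With Ornnal and Tovgal, Sylwyn is earned (Rule 5).
With Ornnal, Halxan is earned (Rule 7).
With Halxan and Sylwyn, Wexorn is earned (Rule 9).
Wexorn: reached.
Renzin would need Ondnor (Rule 8), but Ondnor is never earned.
Raxfal would need Halqil and Renzin (Rule 1), but Renzin is never earned.
Vorond would need Ondnor (Rule 6), but Ondnor is never earned.
Reached: Wexorn — 1 of the 4.

1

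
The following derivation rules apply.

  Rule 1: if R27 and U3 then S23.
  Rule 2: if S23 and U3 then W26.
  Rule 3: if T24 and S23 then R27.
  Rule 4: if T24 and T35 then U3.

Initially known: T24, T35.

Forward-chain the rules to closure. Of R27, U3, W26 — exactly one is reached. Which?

T24 and T35 hold, so U3 follows (Rule 4).
W26 would need S23 and U3 (Rule 2), but S23 is never established. R27 would need T24 and S23 (Rule 3), but S23 is never established.

U3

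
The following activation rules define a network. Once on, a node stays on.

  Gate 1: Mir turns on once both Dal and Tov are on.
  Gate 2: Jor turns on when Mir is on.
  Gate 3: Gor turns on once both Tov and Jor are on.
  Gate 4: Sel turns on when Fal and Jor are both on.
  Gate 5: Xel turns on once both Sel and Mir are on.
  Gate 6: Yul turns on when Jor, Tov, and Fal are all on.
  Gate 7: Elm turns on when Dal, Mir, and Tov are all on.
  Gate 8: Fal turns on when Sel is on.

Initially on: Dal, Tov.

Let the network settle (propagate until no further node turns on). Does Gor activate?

Yes

Dal and Tov are on, so Mir turns on (Gate 1).
Gate 2: Mir on → Jor on.
Tov and Jor are on, so Gor turns on (Gate 3).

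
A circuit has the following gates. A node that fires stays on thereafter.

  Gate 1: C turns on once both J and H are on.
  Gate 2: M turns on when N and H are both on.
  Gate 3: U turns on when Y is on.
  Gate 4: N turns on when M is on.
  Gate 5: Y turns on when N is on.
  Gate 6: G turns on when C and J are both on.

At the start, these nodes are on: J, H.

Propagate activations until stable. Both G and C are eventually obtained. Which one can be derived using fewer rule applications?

C: J and H are on, so C turns on (Gate 1). [1 rule application]
G: Gate 1: J and H on → C on. Gate 6: C and J on → G on. [2 rule applications]
C needs fewer.

C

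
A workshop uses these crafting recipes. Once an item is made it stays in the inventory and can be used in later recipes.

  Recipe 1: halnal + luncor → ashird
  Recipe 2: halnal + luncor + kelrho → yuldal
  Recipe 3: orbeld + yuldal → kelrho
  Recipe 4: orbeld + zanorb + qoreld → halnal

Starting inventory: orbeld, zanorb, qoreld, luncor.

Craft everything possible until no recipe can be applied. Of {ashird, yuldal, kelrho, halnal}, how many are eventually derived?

2

Using Recipe 4, orbeld, zanorb, and qoreld make halnal.
halnal + luncor → ashird (Recipe 1).
ashird: reached.
yuldal would need halnal, luncor, and kelrho (Recipe 2), but kelrho is never obtained.
kelrho would need orbeld and yuldal (Recipe 3), but yuldal is never obtained.
halnal: reached.
Reached: ashird and halnal — 2 of the 4.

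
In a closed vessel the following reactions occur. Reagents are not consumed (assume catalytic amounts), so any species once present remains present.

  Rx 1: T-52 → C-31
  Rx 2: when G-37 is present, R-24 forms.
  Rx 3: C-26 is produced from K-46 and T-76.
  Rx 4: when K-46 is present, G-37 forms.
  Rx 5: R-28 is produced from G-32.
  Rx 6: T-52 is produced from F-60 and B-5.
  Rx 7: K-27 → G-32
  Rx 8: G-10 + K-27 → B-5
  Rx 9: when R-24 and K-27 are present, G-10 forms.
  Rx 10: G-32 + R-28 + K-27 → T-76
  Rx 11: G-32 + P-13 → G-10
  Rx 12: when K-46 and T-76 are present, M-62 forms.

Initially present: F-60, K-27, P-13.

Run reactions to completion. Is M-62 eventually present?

M-62 would need K-46 and T-76 (Rx 12), but K-46 never forms.

No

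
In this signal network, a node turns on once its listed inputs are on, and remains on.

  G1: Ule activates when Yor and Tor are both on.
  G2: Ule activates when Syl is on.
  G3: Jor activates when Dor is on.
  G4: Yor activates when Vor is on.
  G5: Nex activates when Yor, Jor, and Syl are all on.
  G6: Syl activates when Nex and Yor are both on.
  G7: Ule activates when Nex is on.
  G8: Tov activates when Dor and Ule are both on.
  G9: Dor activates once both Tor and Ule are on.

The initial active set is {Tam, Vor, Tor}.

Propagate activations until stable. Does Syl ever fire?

No

Syl would need Nex and Yor (G6), but Nex never turns on.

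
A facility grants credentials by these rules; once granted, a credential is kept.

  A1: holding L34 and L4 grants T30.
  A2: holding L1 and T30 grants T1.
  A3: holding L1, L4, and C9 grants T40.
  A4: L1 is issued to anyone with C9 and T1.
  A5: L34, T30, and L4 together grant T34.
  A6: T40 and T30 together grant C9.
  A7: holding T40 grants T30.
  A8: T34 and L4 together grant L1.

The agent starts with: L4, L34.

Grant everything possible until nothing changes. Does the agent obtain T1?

Yes

Holding L34 and L4 grants T30 (A1).
Holding L34, T30, and L4 grants T34 (A5).
Holding T34 and L4 grants L1 (A8).
Holding L1 and T30 grants T1 (A2).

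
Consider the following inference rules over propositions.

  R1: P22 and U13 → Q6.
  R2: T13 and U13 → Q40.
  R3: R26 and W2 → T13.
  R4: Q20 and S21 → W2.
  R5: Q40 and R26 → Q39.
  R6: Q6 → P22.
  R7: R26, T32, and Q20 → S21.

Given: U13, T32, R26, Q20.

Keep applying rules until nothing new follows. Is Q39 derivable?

Yes

R26, T32, and Q20 hold, so S21 follows (R7).
From Q20 and S21, R4 gives W2.
From R26 and W2, R3 gives T13.
From T13 and U13, R2 gives Q40.
Q40 and R26 hold, so Q39 follows (R5).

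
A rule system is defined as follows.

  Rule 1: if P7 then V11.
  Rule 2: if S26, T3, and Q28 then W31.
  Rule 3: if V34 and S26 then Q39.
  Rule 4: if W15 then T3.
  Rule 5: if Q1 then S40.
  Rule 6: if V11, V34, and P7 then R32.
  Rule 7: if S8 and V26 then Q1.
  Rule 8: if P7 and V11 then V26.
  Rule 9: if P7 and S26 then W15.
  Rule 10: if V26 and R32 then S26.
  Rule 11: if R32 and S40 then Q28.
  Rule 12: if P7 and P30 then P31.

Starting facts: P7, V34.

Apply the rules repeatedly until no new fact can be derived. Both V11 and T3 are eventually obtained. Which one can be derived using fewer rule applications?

V11

V11: P7 holds, so V11 follows (Rule 1). [1 rule application]
T3: P7 holds, so V11 follows (Rule 1). From V11, V34, and P7, Rule 6 gives R32. From P7 and V11, Rule 8 gives V26. V26 and R32 hold, so S26 follows (Rule 10). From P7 and S26, Rule 9 gives W15. W15 holds, so T3 follows (Rule 4). [6 rule applications]
V11 needs fewer.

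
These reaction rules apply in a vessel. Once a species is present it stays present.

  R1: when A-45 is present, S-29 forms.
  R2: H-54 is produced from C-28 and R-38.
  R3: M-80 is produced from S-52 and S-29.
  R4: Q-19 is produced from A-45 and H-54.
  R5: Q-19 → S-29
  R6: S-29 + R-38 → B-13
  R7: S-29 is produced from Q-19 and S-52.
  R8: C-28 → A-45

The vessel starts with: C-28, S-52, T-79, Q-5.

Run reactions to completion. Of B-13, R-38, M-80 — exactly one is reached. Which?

C-28 present → A-45 forms (R8).
A-45 present → S-29 forms (R1).
S-52 and S-29 present → M-80 forms (R3).
B-13 would need S-29 and R-38 (R6), but R-38 never forms. No rule produces R-38, and it is not given.

M-80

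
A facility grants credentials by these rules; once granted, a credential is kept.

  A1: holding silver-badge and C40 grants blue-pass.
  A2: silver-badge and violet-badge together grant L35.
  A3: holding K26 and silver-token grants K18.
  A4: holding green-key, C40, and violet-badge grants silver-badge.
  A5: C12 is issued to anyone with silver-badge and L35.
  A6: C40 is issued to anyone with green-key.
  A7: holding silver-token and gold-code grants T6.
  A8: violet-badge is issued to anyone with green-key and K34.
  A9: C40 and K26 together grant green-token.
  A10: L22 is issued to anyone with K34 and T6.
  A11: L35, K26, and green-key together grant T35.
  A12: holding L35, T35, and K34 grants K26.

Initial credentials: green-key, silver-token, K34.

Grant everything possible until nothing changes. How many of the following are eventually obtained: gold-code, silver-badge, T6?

Holding green-key and K34 grants violet-badge (A8).
Holding green-key grants C40 (A6).
Holding green-key, C40, and violet-badge grants silver-badge (A4).
No rule produces gold-code, and it is not given.
silver-badge: reached.
T6 would need silver-token and gold-code (A7), but gold-code is never granted.
Reached: silver-badge — 1 of the 3.

1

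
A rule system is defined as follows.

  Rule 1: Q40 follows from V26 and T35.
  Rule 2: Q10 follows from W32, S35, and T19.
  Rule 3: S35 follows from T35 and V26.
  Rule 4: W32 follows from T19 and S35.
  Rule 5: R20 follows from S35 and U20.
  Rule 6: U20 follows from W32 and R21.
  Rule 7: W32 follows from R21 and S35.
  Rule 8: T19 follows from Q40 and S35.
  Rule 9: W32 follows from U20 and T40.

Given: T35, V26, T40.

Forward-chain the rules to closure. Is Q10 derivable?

Yes

V26 and T35 hold, so Q40 follows (Rule 1).
From T35 and V26, Rule 3 gives S35.
Q40 and S35 hold, so T19 follows (Rule 8).
From T19 and S35, Rule 4 gives W32.
From W32, S35, and T19, Rule 2 gives Q10.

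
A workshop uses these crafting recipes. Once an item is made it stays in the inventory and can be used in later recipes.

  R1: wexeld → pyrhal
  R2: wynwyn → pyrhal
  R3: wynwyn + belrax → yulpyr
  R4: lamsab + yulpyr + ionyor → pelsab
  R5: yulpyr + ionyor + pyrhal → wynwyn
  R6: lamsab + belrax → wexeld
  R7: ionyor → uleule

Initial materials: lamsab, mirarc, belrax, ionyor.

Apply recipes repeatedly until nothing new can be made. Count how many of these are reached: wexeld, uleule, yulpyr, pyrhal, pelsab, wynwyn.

ionyor → uleule (R7).
lamsab + belrax → wexeld (R6).
wexeld → pyrhal (R1).
wexeld: reached.
uleule: reached.
yulpyr would need wynwyn and belrax (R3), but wynwyn is never obtained.
pyrhal: reached.
pelsab would need lamsab, yulpyr, and ionyor (R4), but yulpyr is never obtained.
wynwyn would need yulpyr, ionyor, and pyrhal (R5), but yulpyr is never obtained.
Reached: wexeld, uleule, and pyrhal — 3 of the 6.

3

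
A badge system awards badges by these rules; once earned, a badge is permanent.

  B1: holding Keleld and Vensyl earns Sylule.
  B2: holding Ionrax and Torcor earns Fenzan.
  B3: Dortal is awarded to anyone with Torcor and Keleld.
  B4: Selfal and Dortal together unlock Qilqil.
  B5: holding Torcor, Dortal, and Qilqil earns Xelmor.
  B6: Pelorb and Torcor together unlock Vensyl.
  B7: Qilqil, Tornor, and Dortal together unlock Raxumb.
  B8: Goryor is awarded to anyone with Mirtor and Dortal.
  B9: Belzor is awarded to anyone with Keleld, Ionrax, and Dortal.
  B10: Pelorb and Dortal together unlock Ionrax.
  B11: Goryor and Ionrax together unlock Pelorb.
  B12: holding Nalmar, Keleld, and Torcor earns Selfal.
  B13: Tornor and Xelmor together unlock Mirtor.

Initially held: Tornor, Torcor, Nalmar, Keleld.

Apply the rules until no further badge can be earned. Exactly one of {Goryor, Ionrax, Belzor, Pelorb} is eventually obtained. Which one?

Goryor

With Torcor and Keleld, Dortal is earned (B3).
With Nalmar, Keleld, and Torcor, Selfal is earned (B12).
With Selfal and Dortal, Qilqil is earned (B4).
With Torcor, Dortal, and Qilqil, Xelmor is earned (B5).
With Tornor and Xelmor, Mirtor is earned (B13).
With Mirtor and Dortal, Goryor is earned (B8).
Ionrax would need Pelorb and Dortal (B10), but Pelorb is never earned. Belzor would need Keleld, Ionrax, and Dortal (B9), but Ionrax is never earned. Pelorb would need Goryor and Ionrax (B11), but Ionrax is never earned.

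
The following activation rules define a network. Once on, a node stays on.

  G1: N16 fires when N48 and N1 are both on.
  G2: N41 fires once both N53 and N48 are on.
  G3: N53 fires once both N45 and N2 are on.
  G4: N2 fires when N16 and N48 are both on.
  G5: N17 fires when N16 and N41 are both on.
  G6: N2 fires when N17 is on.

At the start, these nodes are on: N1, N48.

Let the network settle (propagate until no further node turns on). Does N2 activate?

Yes

G1: N48 and N1 on → N16 on.
G4: N16 and N48 on → N2 on.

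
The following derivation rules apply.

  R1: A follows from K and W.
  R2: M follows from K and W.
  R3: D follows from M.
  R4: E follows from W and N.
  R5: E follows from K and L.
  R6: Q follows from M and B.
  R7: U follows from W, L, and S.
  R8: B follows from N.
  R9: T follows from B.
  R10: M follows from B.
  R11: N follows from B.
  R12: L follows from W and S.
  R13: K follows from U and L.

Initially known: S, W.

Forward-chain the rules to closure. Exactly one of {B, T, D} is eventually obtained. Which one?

W and S hold, so L follows (R12).
From W, L, and S, R7 gives U.
U and L hold, so K follows (R13).
K and W hold, so M follows (R2).
M holds, so D follows (R3).
T would need B (R9), but B is never established. B would need N (R8), but N is never established.

D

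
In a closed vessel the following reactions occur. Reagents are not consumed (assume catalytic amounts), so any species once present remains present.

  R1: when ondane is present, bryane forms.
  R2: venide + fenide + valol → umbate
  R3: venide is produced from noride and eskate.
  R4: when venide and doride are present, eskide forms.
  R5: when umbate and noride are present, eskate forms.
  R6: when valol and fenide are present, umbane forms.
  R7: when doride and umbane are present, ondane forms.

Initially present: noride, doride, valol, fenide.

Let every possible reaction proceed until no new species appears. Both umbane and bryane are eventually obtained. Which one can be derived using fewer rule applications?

umbane

umbane: valol and fenide present → umbane forms (R6). [1 rule application]
bryane: valol and fenide present → umbane forms (R6). doride and umbane present → ondane forms (R7). ondane present → bryane forms (R1). [3 rule applications]
umbane needs fewer.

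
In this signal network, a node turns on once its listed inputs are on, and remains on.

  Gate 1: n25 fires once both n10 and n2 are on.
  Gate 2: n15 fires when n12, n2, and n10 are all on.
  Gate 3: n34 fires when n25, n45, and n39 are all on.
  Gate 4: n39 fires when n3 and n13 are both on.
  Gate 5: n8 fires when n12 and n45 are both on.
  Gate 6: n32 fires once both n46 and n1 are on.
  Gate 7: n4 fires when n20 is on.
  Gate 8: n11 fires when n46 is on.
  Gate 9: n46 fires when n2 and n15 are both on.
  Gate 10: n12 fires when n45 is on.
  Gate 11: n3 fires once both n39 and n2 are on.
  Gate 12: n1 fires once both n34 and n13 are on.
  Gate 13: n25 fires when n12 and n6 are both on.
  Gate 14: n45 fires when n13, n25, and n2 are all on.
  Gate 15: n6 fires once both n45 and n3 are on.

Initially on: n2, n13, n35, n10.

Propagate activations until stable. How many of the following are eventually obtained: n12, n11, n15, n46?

n10 and n2 are on, so n25 fires (Gate 1).
Gate 14: n13, n25, and n2 on → n45 on.
n45 is on, so n12 fires (Gate 10).
n12, n2, and n10 are on, so n15 fires (Gate 2).
Gate 9: n2 and n15 on → n46 on.
n46 is on, so n11 fires (Gate 8).
n12: reached.
n11: reached.
n15: reached.
n46: reached.
All 4 are reached.

4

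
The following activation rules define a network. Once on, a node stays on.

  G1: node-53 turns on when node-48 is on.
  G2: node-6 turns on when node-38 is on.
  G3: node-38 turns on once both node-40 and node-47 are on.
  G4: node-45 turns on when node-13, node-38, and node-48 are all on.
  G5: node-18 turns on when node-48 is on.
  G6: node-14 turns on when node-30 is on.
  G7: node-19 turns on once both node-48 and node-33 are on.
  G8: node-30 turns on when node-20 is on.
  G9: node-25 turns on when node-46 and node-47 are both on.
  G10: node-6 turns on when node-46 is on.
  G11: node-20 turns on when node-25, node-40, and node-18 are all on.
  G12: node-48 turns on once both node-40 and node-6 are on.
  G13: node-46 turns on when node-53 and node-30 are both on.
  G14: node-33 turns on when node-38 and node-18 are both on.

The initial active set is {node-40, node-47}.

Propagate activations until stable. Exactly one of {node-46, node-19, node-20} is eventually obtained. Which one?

node-40 and node-47 are on, so node-38 turns on (G3).
node-38 is on, so node-6 turns on (G2).
G12: node-40 and node-6 on → node-48 on.
G5: node-48 on → node-18 on.
G14: node-38 and node-18 on → node-33 on.
node-48 and node-33 are on, so node-19 turns on (G7).
node-46 would need node-53 and node-30 (G13), but node-30 never turns on. node-20 would need node-25, node-40, and node-18 (G11), but node-25 never turns on.

node-19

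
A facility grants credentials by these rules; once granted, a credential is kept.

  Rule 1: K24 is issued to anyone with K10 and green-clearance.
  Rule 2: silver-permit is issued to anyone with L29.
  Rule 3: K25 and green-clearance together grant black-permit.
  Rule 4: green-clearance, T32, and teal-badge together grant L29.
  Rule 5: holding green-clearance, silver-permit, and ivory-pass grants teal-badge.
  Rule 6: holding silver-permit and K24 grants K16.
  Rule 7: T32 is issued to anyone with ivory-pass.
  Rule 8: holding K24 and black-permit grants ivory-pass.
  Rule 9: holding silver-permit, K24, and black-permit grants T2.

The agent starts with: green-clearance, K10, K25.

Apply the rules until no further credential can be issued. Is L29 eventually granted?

L29 would need green-clearance, T32, and teal-badge (Rule 4), but teal-badge is never granted.

No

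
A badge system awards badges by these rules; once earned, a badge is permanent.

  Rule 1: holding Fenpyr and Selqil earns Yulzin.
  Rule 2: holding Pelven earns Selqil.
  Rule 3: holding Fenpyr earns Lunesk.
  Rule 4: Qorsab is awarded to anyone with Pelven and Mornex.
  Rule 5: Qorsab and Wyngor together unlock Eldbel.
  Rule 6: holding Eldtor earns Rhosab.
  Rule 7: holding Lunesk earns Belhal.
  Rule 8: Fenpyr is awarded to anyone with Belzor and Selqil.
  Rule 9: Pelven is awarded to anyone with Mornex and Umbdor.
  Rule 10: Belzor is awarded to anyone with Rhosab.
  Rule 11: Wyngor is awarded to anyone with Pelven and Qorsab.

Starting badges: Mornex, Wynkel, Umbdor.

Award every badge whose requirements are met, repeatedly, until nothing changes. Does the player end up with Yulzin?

Yulzin would need Fenpyr and Selqil (Rule 1), but Fenpyr is never earned.

No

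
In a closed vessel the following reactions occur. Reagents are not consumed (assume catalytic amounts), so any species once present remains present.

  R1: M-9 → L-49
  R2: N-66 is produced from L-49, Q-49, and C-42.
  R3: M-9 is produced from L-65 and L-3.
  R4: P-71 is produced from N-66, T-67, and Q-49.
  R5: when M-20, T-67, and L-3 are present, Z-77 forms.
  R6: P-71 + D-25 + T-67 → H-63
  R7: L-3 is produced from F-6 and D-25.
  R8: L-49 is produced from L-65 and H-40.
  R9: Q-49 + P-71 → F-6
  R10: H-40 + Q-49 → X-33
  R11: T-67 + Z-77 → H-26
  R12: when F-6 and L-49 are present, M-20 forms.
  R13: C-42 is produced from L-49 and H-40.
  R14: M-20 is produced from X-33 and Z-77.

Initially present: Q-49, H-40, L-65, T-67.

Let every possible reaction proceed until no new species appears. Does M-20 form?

Yes

L-65 and H-40 present → L-49 forms (R8).
L-49 and H-40 present → C-42 forms (R13).
L-49, Q-49, and C-42 present → N-66 forms (R2).
N-66, T-67, and Q-49 present → P-71 forms (R4).
Q-49 and P-71 present → F-6 forms (R9).
F-6 and L-49 present → M-20 forms (R12).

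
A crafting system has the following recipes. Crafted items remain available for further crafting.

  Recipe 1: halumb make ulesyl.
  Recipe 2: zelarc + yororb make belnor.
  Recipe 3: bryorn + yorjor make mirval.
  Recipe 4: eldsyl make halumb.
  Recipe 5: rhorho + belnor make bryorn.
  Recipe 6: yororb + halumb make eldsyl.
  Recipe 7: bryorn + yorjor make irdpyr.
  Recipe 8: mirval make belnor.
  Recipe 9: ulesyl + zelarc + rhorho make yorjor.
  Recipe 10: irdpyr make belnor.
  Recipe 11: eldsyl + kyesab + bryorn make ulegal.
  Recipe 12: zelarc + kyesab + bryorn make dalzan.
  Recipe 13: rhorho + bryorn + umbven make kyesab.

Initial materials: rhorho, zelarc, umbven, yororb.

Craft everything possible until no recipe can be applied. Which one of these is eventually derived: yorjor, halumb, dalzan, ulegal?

Using Recipe 2, zelarc and yororb make belnor.
Using Recipe 5, rhorho and belnor make bryorn.
Using Recipe 13, rhorho, bryorn, and umbven make kyesab.
zelarc + kyesab + bryorn → dalzan (Recipe 12).
halumb would need eldsyl (Recipe 4), but eldsyl is never obtained. yorjor would need ulesyl, zelarc, and rhorho (Recipe 9), but ulesyl is never obtained. ulegal would need eldsyl, kyesab, and bryorn (Recipe 11), but eldsyl is never obtained.

dalzan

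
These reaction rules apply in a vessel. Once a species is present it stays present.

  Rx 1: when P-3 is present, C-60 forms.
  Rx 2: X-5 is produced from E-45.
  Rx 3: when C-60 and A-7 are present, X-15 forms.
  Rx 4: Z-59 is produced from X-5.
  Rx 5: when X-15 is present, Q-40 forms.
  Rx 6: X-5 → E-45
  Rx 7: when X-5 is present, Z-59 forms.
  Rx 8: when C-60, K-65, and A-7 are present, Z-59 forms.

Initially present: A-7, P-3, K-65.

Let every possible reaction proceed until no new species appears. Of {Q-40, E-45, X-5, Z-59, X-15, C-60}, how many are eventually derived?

P-3 present → C-60 forms (Rx 1).
C-60 and A-7 present → X-15 forms (Rx 3).
C-60, K-65, and A-7 present → Z-59 forms (Rx 8).
X-15 present → Q-40 forms (Rx 5).
Q-40: reached.
E-45 would need X-5 (Rx 6), but X-5 never forms.
X-5 would need E-45 (Rx 2), but E-45 never forms.
Z-59: reached.
X-15: reached.
C-60: reached.
Reached: Q-40, Z-59, X-15, and C-60 — 4 of the 6.

4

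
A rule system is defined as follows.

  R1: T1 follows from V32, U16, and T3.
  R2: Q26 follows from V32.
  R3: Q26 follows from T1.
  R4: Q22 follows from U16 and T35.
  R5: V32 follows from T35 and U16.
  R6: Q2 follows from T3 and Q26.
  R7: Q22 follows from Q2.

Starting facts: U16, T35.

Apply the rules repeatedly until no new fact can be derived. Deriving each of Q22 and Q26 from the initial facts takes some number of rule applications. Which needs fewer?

Q22: U16 and T35 hold, so Q22 follows (R4). [1 rule application]
Q26: T35 and U16 hold, so V32 follows (R5). V32 holds, so Q26 follows (R2). [2 rule applications]
Q22 needs fewer.

Q22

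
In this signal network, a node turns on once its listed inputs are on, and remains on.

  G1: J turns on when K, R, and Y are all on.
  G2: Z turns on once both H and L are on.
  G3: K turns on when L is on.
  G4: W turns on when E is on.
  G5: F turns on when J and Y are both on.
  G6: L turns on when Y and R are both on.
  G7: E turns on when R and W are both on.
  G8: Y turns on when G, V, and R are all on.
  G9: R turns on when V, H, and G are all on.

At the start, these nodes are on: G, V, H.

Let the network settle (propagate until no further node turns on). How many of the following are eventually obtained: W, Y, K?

G9: V, H, and G on → R on.
G, V, and R are on, so Y turns on (G8).
G6: Y and R on → L on.
G3: L on → K on.
W would need E (G4), but E never turns on.
Y: reached.
K: reached.
Reached: Y and K — 2 of the 3.

2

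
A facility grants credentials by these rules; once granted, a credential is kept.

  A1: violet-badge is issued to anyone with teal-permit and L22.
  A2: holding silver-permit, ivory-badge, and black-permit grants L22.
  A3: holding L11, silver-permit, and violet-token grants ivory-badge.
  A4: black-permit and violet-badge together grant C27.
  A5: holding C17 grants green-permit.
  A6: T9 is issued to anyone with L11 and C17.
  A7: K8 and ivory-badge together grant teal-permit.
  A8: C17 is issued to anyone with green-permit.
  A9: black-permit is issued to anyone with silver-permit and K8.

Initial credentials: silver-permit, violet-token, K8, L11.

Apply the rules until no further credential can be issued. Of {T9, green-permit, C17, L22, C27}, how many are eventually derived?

2

Holding L11, silver-permit, and violet-token grants ivory-badge (A3).
Holding silver-permit and K8 grants black-permit (A9).
Holding K8 and ivory-badge grants teal-permit (A7).
Holding silver-permit, ivory-badge, and black-permit grants L22 (A2).
Holding teal-permit and L22 grants violet-badge (A1).
Holding black-permit and violet-badge grants C27 (A4).
T9 would need L11 and C17 (A6), but C17 is never granted.
green-permit would need C17 (A5), but C17 is never granted.
C17 would need green-permit (A8), but green-permit is never granted.
L22: reached.
C27: reached.
Reached: L22 and C27 — 2 of the 5.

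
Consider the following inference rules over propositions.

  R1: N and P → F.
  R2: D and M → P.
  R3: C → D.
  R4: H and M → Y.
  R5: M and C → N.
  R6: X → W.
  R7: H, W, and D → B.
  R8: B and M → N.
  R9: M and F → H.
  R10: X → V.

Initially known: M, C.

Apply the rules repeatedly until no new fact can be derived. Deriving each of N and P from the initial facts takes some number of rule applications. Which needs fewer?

N

N: From M and C, R5 gives N. [1 rule application]
P: From C, R3 gives D. D and M hold, so P follows (R2). [2 rule applications]
N needs fewer.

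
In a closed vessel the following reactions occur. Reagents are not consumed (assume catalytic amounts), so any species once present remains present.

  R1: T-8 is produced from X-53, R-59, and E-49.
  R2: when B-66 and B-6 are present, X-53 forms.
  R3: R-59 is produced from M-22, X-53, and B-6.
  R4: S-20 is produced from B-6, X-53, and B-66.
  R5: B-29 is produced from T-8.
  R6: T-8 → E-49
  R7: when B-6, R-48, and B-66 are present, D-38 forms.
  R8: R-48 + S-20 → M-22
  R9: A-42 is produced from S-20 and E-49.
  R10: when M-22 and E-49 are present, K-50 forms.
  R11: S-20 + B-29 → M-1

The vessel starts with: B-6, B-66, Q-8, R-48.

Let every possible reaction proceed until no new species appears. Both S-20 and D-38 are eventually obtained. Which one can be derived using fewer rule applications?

D-38

D-38: B-6, R-48, and B-66 present → D-38 forms (R7). [1 rule application]
S-20: B-66 and B-6 present → X-53 forms (R2). B-6, X-53, and B-66 present → S-20 forms (R4). [2 rule applications]
D-38 needs fewer.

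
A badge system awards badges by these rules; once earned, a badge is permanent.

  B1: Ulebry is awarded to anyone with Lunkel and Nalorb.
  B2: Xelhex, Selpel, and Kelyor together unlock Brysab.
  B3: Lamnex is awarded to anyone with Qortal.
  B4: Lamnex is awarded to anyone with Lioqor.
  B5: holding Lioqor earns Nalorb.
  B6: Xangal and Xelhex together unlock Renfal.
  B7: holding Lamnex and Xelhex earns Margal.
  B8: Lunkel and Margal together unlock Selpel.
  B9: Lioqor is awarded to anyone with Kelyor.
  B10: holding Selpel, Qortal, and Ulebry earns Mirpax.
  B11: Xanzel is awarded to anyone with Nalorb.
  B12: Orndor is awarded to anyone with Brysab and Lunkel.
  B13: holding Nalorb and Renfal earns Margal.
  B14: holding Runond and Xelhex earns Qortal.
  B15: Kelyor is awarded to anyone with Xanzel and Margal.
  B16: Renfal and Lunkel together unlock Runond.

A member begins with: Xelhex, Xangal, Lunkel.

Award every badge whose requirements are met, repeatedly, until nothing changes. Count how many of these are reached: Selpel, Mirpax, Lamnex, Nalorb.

With Xangal and Xelhex, Renfal is earned (B6).
With Renfal and Lunkel, Runond is earned (B16).
With Runond and Xelhex, Qortal is earned (B14).
With Qortal, Lamnex is earned (B3).
With Lamnex and Xelhex, Margal is earned (B7).
With Lunkel and Margal, Selpel is earned (B8).
Selpel: reached.
Mirpax would need Selpel, Qortal, and Ulebry (B10), but Ulebry is never earned.
Lamnex: reached.
Nalorb would need Lioqor (B5), but Lioqor is never earned.
Reached: Selpel and Lamnex — 2 of the 4.

2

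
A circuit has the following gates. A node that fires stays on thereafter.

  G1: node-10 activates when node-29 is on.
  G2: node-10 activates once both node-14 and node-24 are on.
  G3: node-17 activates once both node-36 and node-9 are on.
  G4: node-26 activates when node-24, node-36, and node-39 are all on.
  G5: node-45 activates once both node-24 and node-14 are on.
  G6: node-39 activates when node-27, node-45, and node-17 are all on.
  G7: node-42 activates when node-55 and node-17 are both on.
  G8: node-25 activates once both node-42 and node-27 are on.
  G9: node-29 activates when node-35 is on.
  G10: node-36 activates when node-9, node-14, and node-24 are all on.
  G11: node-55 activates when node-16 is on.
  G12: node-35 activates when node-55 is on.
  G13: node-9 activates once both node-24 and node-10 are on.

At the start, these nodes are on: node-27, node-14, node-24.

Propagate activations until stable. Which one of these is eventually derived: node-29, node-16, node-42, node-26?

G5: node-24 and node-14 on → node-45 on.
G2: node-14 and node-24 on → node-10 on.
node-24 and node-10 are on, so node-9 activates (G13).
node-9, node-14, and node-24 are on, so node-36 activates (G10).
G3: node-36 and node-9 on → node-17 on.
G6: node-27, node-45, and node-17 on → node-39 on.
G4: node-24, node-36, and node-39 on → node-26 on.
No rule produces node-16, and it is not given. node-42 would need node-55 and node-17 (G7), but node-55 never turns on. node-29 would need node-35 (G9), but node-35 never turns on.

node-26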